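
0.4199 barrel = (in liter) 66.76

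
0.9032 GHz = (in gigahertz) 0.9032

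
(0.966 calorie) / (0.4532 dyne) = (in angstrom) 8.918e+15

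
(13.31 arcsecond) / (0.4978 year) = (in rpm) 3.925e-11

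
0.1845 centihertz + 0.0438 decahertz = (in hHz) 0.004398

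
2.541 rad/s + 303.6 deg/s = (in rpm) 74.86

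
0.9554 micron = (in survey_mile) 5.937e-10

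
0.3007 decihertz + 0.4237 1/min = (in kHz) 3.713e-05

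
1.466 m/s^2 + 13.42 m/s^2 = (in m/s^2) 14.89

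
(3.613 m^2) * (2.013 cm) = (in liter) 72.73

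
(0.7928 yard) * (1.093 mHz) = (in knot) 0.00154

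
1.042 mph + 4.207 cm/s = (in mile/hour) 1.136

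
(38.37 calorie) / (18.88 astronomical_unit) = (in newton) 5.684e-11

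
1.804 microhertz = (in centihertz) 0.0001804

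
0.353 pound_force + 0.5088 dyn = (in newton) 1.57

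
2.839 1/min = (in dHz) 0.4732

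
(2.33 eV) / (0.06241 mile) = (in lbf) 8.356e-22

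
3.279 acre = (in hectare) 1.327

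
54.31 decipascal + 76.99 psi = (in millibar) 5308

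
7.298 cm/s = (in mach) 0.0002143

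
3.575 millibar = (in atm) 0.003528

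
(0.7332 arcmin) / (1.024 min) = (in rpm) 3.315e-05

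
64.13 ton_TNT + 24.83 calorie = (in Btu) 2.543e+08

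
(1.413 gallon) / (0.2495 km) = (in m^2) 2.144e-05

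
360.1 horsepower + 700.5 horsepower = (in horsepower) 1061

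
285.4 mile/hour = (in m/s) 127.6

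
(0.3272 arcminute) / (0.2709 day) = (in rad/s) 4.066e-09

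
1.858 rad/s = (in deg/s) 106.5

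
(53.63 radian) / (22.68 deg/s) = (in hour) 0.03763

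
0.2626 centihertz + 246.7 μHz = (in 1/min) 0.1724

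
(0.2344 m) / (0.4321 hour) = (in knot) 0.0002929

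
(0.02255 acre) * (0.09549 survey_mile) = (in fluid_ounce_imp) 4.936e+08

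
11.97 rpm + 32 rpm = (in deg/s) 263.8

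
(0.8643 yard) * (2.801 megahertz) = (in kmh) 7.969e+06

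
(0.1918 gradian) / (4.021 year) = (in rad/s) 2.376e-11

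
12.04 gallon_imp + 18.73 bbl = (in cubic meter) 3.033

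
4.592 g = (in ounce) 0.162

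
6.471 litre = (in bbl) 0.0407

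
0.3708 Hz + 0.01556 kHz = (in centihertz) 1593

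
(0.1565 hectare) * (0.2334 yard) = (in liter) 3.34e+05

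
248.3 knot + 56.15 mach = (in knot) 3.741e+04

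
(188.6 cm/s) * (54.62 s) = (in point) 2.92e+05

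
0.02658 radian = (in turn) 0.00423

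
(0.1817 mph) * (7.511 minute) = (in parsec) 1.186e-15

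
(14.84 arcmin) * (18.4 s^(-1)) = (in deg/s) 4.551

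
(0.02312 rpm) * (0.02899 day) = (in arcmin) 2.085e+04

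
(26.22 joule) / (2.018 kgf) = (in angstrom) 1.325e+10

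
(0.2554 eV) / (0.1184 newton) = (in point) 9.797e-16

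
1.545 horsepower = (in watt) 1152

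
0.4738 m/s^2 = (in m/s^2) 0.4738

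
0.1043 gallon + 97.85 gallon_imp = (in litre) 445.2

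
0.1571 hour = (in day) 0.006546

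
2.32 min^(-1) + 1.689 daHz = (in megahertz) 1.693e-05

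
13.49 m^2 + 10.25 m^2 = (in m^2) 23.74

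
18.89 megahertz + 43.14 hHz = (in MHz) 18.89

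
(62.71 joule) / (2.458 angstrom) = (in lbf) 5.735e+10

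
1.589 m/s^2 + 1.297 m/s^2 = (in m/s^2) 2.886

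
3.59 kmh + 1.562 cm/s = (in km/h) 3.646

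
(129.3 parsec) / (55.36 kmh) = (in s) 2.595e+17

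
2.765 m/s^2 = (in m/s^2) 2.765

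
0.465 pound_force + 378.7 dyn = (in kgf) 0.2113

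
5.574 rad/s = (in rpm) 53.23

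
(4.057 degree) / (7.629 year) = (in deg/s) 1.686e-08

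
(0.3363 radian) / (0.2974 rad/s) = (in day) 1.309e-05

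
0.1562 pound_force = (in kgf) 0.07085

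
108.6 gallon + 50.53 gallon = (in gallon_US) 159.1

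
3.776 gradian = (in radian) 0.05931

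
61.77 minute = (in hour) 1.03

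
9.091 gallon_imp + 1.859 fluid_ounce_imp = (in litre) 41.38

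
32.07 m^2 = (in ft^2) 345.2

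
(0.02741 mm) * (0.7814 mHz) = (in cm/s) 2.142e-06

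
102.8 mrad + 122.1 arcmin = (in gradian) 8.806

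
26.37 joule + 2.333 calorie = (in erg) 3.613e+08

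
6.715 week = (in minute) 6.769e+04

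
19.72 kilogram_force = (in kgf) 19.72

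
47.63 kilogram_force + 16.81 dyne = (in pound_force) 105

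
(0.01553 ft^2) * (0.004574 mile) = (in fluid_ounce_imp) 373.8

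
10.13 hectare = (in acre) 25.03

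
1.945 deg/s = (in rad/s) 0.03395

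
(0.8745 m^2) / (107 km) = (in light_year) 8.639e-22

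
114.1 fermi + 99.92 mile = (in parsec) 5.211e-12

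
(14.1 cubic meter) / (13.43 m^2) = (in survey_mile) 0.0006524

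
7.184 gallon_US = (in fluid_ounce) 919.6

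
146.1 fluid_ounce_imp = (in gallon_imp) 0.9131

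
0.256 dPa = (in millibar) 0.000256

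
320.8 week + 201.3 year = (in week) 1.082e+04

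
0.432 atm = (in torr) 328.3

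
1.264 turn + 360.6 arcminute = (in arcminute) 2.766e+04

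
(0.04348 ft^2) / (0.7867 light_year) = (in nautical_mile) 2.931e-22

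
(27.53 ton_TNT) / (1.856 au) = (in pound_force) 0.09326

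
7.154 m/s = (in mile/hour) 16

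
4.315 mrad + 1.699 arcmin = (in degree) 0.2755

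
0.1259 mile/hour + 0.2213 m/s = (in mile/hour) 0.6209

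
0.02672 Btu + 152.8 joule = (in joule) 181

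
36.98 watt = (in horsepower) 0.04959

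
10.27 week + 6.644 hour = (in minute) 1.039e+05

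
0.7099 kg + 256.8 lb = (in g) 1.172e+05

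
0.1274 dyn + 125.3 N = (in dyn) 1.253e+07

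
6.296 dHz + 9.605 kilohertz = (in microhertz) 9.606e+09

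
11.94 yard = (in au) 7.298e-11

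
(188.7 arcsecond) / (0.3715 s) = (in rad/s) 0.002463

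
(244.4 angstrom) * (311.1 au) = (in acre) 281.1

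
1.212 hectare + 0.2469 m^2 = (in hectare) 1.212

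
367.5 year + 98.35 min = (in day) 1.341e+05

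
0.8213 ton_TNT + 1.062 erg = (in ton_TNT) 0.8213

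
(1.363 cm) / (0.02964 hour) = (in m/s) 0.0001277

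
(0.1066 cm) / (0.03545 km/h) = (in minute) 0.001804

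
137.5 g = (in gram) 137.5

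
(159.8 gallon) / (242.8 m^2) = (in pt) 7.062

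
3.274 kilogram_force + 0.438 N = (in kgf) 3.319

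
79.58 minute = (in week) 0.007895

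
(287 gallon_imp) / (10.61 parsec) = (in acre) 9.848e-22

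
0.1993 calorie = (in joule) 0.8339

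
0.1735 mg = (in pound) 3.825e-07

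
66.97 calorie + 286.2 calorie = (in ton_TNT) 3.532e-07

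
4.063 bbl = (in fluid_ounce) 2.184e+04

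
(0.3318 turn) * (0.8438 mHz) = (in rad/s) 0.001759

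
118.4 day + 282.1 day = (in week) 57.21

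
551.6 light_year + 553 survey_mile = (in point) 1.479e+22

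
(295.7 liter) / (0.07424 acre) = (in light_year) 1.04e-19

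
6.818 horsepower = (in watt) 5084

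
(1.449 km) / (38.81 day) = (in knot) 0.00084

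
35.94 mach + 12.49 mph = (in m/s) 1.224e+04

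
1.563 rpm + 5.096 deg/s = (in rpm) 2.412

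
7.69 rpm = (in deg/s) 46.14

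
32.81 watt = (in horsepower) 0.044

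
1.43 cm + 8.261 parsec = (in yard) 2.788e+17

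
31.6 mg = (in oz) 0.001115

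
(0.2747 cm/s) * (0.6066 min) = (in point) 283.4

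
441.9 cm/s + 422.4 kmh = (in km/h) 438.3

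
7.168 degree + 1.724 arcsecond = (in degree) 7.168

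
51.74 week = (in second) 3.129e+07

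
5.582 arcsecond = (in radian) 2.706e-05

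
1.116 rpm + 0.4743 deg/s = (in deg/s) 7.17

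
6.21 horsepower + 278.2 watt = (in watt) 4909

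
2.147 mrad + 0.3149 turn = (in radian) 1.981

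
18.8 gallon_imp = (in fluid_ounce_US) 2890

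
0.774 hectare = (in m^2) 7740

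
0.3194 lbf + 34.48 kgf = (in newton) 339.6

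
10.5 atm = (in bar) 10.64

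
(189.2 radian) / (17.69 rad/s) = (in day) 0.0001238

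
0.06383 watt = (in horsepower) 8.56e-05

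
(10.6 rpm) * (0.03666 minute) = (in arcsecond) 5.036e+05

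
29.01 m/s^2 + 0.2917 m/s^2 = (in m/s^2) 29.3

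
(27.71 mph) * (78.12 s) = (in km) 0.9677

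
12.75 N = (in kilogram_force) 1.3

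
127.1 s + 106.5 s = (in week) 0.0003862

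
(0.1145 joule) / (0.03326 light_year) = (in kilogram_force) 3.711e-17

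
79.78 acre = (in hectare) 32.29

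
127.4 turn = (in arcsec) 1.651e+08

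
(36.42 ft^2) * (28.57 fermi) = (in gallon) 2.554e-11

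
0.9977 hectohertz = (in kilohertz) 0.09977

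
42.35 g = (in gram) 42.35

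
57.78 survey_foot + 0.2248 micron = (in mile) 0.01094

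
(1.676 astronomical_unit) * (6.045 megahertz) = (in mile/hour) 3.39e+18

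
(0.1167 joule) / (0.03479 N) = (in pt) 9509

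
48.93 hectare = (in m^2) 4.893e+05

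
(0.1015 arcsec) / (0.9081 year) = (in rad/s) 1.718e-14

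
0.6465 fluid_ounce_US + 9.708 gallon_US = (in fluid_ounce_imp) 1294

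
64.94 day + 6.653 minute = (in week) 9.278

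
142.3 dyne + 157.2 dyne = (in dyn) 299.5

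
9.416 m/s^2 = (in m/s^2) 9.416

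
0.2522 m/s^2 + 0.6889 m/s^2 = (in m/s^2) 0.9411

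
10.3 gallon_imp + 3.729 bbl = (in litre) 639.7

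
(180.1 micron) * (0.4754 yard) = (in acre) 1.935e-08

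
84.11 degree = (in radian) 1.468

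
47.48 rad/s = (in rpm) 453.4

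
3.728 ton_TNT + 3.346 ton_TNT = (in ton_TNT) 7.074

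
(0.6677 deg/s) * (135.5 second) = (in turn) 0.2513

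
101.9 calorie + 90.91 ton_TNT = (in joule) 3.804e+11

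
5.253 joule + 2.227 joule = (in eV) 4.669e+19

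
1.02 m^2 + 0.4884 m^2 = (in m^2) 1.508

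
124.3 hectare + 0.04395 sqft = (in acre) 307.2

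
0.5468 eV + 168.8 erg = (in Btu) 1.6e-08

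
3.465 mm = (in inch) 0.1364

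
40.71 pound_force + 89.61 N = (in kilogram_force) 27.6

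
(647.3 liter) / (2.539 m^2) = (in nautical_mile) 0.0001377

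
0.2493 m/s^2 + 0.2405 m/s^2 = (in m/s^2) 0.4898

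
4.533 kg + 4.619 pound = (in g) 6628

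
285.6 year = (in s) 9.007e+09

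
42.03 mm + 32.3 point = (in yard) 0.05843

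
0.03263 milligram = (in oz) 1.151e-06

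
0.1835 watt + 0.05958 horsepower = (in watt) 44.61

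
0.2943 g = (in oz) 0.01038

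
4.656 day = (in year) 0.01276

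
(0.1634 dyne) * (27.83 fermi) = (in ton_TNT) 1.087e-29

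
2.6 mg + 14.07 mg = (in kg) 1.667e-05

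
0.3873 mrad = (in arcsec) 79.89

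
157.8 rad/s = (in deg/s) 9041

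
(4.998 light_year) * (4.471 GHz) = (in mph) 4.729e+26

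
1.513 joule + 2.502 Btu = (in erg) 2.641e+10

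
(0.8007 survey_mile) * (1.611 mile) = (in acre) 825.6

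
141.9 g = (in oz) 5.005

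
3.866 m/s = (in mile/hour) 8.648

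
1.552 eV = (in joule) 2.487e-19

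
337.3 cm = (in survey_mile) 0.002096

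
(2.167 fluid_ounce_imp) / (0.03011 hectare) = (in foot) 6.709e-07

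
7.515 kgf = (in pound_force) 16.57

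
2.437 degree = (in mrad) 42.53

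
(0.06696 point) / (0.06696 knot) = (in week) 1.134e-09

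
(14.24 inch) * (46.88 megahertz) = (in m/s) 1.696e+07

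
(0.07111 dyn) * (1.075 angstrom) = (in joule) 7.644e-17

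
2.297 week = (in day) 16.08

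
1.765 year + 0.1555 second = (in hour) 1.546e+04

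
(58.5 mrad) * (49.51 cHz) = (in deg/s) 1.659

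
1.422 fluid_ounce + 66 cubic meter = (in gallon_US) 1.744e+04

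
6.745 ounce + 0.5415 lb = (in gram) 436.8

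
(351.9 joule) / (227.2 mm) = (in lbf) 348.2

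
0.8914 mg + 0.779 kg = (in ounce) 27.48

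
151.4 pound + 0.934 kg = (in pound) 153.5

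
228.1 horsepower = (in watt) 1.701e+05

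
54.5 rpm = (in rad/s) 5.707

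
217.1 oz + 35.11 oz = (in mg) 7.15e+06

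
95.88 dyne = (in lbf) 0.0002155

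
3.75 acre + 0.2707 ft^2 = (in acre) 3.75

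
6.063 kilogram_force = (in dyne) 5.946e+06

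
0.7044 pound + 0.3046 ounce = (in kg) 0.3281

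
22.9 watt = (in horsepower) 0.03071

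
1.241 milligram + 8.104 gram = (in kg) 0.008105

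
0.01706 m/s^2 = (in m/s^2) 0.01706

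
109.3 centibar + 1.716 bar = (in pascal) 2.809e+05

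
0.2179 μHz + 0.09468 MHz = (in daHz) 9468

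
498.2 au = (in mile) 4.631e+10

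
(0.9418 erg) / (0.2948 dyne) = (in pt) 90.56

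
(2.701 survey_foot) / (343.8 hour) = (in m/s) 6.652e-07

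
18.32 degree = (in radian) 0.3197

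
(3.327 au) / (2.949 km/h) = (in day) 7.032e+06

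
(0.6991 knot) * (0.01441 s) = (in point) 14.69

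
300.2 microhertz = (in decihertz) 0.003002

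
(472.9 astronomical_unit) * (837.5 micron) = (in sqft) 6.377e+11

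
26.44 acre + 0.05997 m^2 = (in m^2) 1.07e+05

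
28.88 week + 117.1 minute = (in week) 28.89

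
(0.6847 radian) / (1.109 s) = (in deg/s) 35.37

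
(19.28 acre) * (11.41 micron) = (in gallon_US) 235.2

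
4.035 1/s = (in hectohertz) 0.04035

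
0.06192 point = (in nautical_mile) 1.179e-08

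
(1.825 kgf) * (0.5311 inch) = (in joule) 0.2414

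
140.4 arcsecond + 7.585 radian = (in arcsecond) 1.565e+06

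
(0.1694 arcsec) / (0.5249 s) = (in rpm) 1.494e-05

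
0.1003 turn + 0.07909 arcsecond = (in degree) 36.11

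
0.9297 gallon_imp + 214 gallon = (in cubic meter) 0.8143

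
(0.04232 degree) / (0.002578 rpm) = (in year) 8.676e-08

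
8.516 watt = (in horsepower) 0.01142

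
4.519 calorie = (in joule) 18.91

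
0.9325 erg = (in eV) 5.82e+11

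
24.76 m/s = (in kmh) 89.14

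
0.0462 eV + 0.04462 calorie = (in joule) 0.1867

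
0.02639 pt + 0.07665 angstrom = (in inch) 0.0003665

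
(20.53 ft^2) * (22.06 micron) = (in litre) 0.04208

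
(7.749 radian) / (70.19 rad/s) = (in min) 0.00184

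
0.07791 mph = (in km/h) 0.1254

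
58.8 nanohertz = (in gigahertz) 5.88e-17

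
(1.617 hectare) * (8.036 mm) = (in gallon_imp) 2.858e+04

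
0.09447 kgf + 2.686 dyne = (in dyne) 9.265e+04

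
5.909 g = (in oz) 0.2084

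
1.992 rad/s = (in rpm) 19.02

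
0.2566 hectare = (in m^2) 2566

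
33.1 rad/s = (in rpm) 316.1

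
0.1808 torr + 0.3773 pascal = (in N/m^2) 24.48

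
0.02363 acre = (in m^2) 95.63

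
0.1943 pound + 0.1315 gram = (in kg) 0.08826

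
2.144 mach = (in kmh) 2628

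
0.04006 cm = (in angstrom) 4.006e+06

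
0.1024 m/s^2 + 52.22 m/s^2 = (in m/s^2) 52.32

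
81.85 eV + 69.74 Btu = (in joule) 7.358e+04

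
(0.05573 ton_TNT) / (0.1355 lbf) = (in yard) 4.231e+08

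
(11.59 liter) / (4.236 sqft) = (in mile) 1.83e-05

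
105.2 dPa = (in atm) 0.0001038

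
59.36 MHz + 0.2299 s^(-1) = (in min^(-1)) 3.562e+09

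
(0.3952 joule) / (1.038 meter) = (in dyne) 3.807e+04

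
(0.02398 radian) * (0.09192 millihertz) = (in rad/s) 2.204e-06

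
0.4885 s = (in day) 5.654e-06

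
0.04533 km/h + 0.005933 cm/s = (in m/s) 0.01265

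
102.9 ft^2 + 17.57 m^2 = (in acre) 0.006704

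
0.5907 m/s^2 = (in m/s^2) 0.5907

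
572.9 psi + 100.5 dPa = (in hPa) 3.95e+04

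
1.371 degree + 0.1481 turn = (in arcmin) 3281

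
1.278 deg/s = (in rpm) 0.213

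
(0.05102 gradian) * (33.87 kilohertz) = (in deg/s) 1555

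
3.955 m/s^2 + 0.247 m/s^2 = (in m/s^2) 4.202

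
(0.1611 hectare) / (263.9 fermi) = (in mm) 6.105e+18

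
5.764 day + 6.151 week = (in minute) 7.03e+04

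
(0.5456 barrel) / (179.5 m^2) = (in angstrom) 4.833e+06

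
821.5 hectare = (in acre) 2030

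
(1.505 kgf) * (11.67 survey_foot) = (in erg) 5.25e+08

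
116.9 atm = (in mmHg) 8.884e+04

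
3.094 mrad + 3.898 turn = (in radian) 24.49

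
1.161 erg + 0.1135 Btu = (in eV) 7.474e+20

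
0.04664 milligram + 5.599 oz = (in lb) 0.3499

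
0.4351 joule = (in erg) 4.351e+06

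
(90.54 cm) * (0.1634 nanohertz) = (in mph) 3.309e-10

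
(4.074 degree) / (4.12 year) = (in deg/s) 3.136e-08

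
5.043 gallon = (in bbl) 0.1201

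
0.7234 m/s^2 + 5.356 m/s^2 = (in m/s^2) 6.079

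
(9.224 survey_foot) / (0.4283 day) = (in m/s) 7.598e-05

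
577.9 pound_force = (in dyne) 2.571e+08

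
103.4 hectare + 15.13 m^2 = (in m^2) 1.034e+06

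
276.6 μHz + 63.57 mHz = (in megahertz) 6.385e-08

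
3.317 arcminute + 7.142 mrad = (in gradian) 0.5161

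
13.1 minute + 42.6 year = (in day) 1.555e+04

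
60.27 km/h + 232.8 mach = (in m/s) 7.929e+04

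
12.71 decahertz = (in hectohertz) 1.271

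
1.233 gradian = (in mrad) 19.37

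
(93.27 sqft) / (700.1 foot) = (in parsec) 1.316e-18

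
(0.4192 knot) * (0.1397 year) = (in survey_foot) 3.117e+06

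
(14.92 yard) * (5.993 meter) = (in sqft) 880.1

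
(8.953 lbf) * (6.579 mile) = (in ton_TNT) 0.0001008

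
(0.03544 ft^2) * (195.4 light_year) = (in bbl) 3.828e+16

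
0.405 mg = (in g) 0.000405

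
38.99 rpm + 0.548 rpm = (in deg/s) 237.2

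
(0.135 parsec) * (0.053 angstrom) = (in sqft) 2.376e+05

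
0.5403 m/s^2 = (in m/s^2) 0.5403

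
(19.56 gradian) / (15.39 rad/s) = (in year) 6.331e-10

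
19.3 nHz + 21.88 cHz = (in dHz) 2.188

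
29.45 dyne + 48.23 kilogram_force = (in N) 473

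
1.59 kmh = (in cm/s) 44.17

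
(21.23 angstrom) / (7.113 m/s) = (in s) 2.985e-10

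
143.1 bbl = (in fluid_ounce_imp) 8.007e+05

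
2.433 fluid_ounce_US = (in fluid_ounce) 2.433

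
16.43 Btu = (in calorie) 4143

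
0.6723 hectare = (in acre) 1.661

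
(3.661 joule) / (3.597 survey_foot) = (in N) 3.339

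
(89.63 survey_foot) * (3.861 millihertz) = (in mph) 0.236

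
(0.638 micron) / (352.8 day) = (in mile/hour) 4.682e-14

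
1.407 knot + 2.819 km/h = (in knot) 2.929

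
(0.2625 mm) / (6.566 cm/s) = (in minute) 6.663e-05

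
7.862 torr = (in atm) 0.01034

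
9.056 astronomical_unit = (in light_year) 0.0001432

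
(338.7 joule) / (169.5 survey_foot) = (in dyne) 6.556e+05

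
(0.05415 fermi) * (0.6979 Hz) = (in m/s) 3.779e-17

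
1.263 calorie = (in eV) 3.298e+19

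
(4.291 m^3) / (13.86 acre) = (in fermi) 7.65e+10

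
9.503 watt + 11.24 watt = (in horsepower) 0.02782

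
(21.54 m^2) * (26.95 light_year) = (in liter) 5.492e+21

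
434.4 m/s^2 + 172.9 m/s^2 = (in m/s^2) 607.3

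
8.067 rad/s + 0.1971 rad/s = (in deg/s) 473.5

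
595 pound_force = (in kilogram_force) 269.9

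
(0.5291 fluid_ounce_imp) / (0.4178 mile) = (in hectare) 2.236e-12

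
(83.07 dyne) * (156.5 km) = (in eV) 8.114e+20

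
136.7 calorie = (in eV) 3.57e+21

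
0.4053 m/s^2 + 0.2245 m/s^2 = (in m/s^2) 0.6298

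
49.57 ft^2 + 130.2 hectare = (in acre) 321.7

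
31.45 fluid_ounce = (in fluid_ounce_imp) 32.73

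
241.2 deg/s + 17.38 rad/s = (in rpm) 206.2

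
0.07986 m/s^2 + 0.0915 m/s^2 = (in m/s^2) 0.1714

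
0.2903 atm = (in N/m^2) 2.941e+04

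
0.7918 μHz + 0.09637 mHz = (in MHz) 9.716e-11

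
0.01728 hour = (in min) 1.037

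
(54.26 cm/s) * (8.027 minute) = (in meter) 261.3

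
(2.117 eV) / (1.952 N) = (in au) 1.162e-30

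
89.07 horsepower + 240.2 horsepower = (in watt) 2.455e+05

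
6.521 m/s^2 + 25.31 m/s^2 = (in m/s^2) 31.83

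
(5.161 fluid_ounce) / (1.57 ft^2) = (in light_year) 1.106e-19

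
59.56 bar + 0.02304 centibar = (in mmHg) 4.467e+04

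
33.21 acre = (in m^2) 1.344e+05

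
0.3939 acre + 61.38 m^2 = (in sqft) 1.782e+04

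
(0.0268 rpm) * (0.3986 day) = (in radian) 96.65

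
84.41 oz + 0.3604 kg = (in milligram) 2.753e+06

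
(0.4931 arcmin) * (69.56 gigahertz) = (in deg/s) 5.717e+08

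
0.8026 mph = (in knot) 0.6974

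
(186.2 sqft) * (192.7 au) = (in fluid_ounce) 1.686e+19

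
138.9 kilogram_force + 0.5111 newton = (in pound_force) 306.3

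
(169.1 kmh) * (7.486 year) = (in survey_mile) 6.89e+06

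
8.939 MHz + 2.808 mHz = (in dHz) 8.939e+07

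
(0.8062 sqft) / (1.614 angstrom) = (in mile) 2.884e+05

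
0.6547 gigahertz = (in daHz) 6.547e+07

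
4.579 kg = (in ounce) 161.5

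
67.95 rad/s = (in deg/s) 3893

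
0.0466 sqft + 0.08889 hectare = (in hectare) 0.08889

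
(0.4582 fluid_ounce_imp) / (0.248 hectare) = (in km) 5.25e-12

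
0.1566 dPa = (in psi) 2.271e-06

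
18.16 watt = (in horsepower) 0.02435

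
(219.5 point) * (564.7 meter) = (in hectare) 0.004373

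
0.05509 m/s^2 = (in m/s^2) 0.05509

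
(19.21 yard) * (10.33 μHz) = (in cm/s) 0.01815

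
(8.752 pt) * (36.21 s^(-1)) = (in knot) 0.2173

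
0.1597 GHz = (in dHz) 1.597e+09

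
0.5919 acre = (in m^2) 2395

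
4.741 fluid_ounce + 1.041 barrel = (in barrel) 1.042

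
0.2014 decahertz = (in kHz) 0.002014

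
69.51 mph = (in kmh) 111.9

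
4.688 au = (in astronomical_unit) 4.688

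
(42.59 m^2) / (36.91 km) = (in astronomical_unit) 7.713e-15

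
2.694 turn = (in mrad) 1.693e+04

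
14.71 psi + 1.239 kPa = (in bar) 1.027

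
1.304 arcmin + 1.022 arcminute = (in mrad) 0.6766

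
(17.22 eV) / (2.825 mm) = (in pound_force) 2.196e-16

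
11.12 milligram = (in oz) 0.0003922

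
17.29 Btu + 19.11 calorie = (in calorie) 4379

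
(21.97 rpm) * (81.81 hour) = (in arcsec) 1.398e+11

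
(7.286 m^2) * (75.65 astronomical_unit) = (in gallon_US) 2.178e+16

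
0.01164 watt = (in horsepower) 1.561e-05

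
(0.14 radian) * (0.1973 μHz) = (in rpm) 2.638e-07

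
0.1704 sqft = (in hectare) 1.583e-06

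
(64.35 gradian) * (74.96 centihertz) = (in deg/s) 43.41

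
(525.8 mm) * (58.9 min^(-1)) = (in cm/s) 51.62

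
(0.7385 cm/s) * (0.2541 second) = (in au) 1.254e-14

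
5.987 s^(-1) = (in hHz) 0.05987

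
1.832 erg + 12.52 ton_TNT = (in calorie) 1.252e+10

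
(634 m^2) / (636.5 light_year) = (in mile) 6.542e-20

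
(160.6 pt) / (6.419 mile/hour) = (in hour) 5.484e-06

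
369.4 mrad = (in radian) 0.3694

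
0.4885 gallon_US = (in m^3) 0.001849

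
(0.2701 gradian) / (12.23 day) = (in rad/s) 4.015e-09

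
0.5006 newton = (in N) 0.5006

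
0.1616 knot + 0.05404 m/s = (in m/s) 0.1372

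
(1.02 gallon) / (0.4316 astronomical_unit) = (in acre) 1.478e-17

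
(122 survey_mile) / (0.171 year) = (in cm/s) 3.641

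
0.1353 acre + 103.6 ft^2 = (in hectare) 0.05572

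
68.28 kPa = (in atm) 0.6739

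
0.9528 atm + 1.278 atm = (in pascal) 2.26e+05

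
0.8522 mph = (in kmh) 1.371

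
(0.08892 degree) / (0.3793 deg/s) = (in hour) 6.512e-05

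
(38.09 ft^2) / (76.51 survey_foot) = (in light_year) 1.604e-17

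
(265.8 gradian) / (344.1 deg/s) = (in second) 0.6952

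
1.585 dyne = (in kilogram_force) 1.616e-06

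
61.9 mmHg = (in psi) 1.197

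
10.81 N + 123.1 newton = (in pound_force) 30.1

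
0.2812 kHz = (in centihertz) 2.812e+04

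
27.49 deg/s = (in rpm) 4.582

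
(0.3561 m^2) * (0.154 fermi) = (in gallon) 1.449e-14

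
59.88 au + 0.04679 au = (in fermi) 8.965e+27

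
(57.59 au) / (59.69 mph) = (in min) 5.381e+09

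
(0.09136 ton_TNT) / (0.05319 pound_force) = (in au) 0.0108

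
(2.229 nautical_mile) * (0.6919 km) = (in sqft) 3.074e+07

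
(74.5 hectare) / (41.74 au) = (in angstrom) 1193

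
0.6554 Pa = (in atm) 6.468e-06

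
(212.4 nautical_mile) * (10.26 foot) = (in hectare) 123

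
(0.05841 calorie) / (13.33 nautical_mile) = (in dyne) 0.9899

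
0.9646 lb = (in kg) 0.4375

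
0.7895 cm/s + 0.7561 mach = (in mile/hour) 575.9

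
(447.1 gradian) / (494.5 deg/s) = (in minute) 0.01356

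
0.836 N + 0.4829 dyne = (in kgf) 0.08525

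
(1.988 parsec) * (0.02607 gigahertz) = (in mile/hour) 3.577e+24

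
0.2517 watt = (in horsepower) 0.0003375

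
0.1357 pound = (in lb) 0.1357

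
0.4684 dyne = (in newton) 4.684e-06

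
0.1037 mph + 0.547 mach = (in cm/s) 1.863e+04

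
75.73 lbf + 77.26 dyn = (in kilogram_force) 34.35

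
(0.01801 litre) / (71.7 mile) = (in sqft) 1.68e-09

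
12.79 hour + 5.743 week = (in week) 5.819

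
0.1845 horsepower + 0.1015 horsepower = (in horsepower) 0.286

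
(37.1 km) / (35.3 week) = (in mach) 5.104e-06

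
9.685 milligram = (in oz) 0.0003416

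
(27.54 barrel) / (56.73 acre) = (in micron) 19.07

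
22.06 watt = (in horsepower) 0.02958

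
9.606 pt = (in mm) 3.389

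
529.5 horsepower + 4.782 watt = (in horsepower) 529.5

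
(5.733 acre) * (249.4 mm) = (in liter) 5.786e+06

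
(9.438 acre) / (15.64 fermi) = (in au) 1.632e+07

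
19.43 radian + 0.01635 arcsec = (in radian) 19.43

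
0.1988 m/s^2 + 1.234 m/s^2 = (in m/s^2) 1.433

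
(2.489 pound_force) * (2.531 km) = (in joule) 2.802e+04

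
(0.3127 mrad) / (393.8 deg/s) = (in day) 5.266e-10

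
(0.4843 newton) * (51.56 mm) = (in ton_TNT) 5.968e-12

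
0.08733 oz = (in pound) 0.005458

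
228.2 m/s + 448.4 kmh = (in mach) 1.036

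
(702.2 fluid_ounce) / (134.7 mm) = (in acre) 3.81e-05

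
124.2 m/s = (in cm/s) 1.242e+04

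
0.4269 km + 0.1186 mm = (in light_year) 4.512e-14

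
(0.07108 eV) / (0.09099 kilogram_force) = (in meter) 1.276e-20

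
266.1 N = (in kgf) 27.13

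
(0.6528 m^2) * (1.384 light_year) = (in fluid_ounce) 2.89e+20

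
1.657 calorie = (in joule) 6.933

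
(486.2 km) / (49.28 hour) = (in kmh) 9.866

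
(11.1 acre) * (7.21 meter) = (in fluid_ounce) 1.095e+10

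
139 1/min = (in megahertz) 2.317e-06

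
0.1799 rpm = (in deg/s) 1.079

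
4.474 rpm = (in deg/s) 26.84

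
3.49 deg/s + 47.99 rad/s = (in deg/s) 2753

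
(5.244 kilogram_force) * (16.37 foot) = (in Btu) 0.2432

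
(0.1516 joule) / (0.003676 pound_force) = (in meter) 9.271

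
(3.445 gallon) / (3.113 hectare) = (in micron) 0.4189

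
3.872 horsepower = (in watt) 2887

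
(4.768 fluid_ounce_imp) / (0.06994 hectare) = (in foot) 6.355e-07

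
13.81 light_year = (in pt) 3.704e+20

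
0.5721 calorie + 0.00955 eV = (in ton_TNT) 5.721e-10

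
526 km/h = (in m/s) 146.1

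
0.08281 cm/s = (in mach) 2.432e-06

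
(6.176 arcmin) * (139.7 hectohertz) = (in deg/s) 1438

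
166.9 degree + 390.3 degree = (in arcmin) 3.343e+04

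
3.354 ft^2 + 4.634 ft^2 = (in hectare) 7.421e-05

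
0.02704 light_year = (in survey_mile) 1.59e+11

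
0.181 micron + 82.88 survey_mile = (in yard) 1.459e+05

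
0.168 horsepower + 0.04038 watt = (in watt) 125.3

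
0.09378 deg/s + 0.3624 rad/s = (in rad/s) 0.364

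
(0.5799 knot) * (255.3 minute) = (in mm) 4.57e+06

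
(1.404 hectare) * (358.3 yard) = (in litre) 4.6e+09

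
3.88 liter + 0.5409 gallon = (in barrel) 0.03728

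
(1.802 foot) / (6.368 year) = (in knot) 5.316e-09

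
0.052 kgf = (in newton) 0.5099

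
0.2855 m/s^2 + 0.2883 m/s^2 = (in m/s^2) 0.5738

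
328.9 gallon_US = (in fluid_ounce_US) 4.21e+04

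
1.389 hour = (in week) 0.008268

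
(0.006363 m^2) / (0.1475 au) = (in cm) 2.884e-11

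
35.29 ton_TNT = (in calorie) 3.529e+10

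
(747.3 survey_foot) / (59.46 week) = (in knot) 1.231e-05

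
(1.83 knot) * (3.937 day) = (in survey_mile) 199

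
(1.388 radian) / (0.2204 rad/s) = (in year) 1.997e-07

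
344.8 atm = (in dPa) 3.494e+08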